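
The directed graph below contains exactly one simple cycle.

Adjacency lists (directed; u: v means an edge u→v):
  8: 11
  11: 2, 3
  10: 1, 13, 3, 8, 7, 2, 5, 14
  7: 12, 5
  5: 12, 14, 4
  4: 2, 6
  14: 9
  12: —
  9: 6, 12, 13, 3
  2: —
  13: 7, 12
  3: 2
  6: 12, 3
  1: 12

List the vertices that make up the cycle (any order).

DFS with gray/black marking from 5:
5 gray
  12 gray
  12 black
  14 gray
    9 gray
      6 gray
        6→12: 12 black — skip
        3 gray
          2 gray
          2 black
        3 black
      6 black
      9→12: 12 black — skip
      13 gray
        7 gray
          7→12: 12 black — skip
          7→5: 5 is gray → back edge
Back edge closes the cycle 5 → 14 → 9 → 13 → 7 → 5; its vertices are {5, 7, 9, 13, 14}.

5, 7, 9, 13, 14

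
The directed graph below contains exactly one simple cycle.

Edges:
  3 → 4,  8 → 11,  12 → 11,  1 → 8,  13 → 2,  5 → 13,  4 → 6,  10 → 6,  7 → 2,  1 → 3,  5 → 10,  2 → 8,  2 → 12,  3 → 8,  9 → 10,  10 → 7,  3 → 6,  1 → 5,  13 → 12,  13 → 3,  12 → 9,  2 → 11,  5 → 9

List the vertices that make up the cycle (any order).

2, 7, 9, 10, 12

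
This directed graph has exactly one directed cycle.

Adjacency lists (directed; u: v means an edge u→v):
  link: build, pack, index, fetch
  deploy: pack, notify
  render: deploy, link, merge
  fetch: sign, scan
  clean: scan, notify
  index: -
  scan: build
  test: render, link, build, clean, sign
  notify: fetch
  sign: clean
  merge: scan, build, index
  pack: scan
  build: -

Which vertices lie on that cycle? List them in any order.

sign, clean, fetch, notify

DFS with gray/black marking from sign:
sign gray
  clean gray
    scan gray
      build gray
      build black
    scan black
    notify gray
      fetch gray
        fetch→sign: sign is gray → back edge
Back edge closes the cycle sign → clean → notify → fetch → sign; its vertices are {sign, clean, fetch, notify}.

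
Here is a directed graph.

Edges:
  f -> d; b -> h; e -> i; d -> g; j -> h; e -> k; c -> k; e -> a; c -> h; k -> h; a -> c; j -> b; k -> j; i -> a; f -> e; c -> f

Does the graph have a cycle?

DFS with white/gray/black marking, starting from h:
h gray
h black
a gray
  c gray
    f gray
      d gray
        g gray
        g black
      d black
      e gray
        e→a: a is gray → back edge
Back edge found, so a cycle exists: a → c → f → e → a.

Yes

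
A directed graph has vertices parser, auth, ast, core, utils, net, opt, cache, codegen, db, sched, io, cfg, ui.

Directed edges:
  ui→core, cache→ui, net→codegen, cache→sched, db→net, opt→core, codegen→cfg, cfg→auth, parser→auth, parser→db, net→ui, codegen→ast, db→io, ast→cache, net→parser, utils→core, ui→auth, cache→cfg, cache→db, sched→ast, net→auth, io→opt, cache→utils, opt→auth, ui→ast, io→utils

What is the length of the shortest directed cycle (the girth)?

For each vertex v, BFS finds the shortest path from v back to v.
The shortest such closed walk is cache → ui → ast → cache, length 3.

3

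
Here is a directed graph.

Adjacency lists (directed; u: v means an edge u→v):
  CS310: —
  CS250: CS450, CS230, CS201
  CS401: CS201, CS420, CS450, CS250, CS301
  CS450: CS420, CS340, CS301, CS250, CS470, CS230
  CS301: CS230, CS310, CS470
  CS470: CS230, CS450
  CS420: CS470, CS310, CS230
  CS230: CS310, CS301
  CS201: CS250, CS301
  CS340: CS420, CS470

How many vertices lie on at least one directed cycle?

A vertex is on a directed cycle iff it belongs to a strongly connected component of size ≥ 2 (or has a self-loop).
The vertices on cycles are {CS201, CS230, CS250, CS301, CS340, CS420, CS450, CS470} — 8 in total.

8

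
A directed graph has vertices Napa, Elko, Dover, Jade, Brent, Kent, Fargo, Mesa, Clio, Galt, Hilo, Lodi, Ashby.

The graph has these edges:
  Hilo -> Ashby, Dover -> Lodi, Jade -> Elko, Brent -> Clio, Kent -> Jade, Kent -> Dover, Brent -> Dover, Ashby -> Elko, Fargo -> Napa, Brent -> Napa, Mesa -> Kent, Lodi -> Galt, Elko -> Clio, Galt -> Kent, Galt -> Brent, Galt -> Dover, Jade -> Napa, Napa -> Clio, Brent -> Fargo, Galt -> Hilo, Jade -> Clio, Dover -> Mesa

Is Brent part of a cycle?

Yes

Brent is on a cycle iff Brent can reach itself via ≥1 edge.
Brent → Dover → Lodi → Galt → Brent — yes.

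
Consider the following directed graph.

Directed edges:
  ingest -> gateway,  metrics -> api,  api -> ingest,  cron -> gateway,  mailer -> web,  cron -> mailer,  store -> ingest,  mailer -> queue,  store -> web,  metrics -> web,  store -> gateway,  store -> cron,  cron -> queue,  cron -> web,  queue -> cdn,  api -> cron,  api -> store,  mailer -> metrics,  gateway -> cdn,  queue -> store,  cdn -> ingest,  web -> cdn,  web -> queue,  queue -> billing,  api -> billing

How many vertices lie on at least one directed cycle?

10

A vertex is on a directed cycle iff it belongs to a strongly connected component of size ≥ 2 (or has a self-loop).
The vertices on cycles are {api, cdn, web, cron, queue, store, ingest, mailer, gateway, metrics} — 10 in total.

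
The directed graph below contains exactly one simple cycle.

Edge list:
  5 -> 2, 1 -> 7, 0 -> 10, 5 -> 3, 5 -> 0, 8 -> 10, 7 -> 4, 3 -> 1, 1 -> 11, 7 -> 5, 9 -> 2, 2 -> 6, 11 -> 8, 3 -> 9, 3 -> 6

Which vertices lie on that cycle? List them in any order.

DFS with gray/black marking from 3:
3 gray
  9 gray
    2 gray
      6 gray
      6 black
    2 black
  9 black
  3→6: 6 black — skip
  1 gray
    7 gray
      4 gray
      4 black
      5 gray
        5→2: 2 black — skip
        5→3: 3 is gray → back edge
Back edge closes the cycle 3 → 1 → 7 → 5 → 3; its vertices are {1, 3, 5, 7}.

1, 3, 5, 7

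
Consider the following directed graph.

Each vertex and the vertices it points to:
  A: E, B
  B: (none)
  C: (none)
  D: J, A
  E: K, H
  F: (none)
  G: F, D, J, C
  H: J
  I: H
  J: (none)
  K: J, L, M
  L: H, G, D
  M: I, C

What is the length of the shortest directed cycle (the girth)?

For each vertex v, BFS finds the shortest path from v back to v.
The shortest such closed walk is D → A → E → K → L → D, length 5.

5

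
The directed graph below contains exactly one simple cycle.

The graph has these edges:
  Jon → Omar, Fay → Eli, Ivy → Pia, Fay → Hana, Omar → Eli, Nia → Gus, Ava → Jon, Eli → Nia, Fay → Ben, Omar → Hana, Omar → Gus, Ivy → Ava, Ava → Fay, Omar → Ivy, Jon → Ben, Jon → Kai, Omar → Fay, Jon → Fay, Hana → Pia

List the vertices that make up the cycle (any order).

DFS with gray/black marking from Ivy:
Ivy gray
  Pia gray
  Pia black
  Ava gray
    Fay gray
      Hana gray
        Hana→Pia: Pia black — skip
      Hana black
      Ben gray
      Ben black
      Eli gray
        Nia gray
          Gus gray
          Gus black
        Nia black
      Eli black
    Fay black
    Jon gray
      Omar gray
        Omar→Hana: Hana black — skip
        Omar→Eli: Eli black — skip
        Omar→Ivy: Ivy is gray → back edge
Back edge closes the cycle Ivy → Ava → Jon → Omar → Ivy; its vertices are {Ava, Ivy, Jon, Omar}.

Ava, Ivy, Jon, Omar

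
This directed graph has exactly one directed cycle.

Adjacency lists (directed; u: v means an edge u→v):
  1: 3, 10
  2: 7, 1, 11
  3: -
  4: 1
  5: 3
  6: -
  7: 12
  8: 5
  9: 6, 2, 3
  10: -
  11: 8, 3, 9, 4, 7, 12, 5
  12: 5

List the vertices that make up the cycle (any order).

2, 9, 11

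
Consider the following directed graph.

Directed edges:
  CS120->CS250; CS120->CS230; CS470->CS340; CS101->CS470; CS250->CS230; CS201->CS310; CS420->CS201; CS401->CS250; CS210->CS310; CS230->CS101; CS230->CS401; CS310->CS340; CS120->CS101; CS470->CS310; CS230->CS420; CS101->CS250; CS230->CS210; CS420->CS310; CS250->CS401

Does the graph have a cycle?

DFS with white/gray/black marking, starting from CS101:
CS101 gray
  CS250 gray
    CS401 gray
      CS401→CS250: CS250 is gray → back edge
Back edge found, so a cycle exists: CS250 → CS401 → CS250.

Yes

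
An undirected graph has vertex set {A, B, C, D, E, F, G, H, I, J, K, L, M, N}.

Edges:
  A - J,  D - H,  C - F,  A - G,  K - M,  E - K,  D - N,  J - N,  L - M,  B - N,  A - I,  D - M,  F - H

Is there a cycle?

DFS, tracking each vertex's parent; an edge to a visited non-parent vertex closes a cycle.
Start from G:
visit G (parent –)
  visit A (parent G)
    visit I (parent A)
      I–A: parent, skip
    A–G: parent, skip
    visit J (parent A)
      visit N (parent J)
        visit B (parent N)
          B–N: parent, skip
        N–J: parent, skip
        visit D (parent N)
          D–N: parent, skip
          visit H (parent D)
            H–D: parent, skip
            visit F (parent H)
              F–H: parent, skip
              visit C (parent F)
                C–F: parent, skip
          visit M (parent D)
            visit L (parent M)
              L–M: parent, skip
            visit K (parent M)
              visit E (parent K)
                E–K: parent, skip
              K–M: parent, skip
            M–D: parent, skip
      J–A: parent, skip
No non-parent visited neighbor found — the graph is a forest.

No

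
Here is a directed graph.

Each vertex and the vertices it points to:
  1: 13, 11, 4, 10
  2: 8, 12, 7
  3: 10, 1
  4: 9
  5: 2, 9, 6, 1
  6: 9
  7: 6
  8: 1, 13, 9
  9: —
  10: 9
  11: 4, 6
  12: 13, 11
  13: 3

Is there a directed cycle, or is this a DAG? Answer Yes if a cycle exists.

DFS with white/gray/black marking, starting from 13:
13 gray
  3 gray
    10 gray
      9 gray
      9 black
    10 black
    1 gray
      1→13: 13 is gray → back edge
Back edge found, so a cycle exists: 13 → 3 → 1 → 13.

Yes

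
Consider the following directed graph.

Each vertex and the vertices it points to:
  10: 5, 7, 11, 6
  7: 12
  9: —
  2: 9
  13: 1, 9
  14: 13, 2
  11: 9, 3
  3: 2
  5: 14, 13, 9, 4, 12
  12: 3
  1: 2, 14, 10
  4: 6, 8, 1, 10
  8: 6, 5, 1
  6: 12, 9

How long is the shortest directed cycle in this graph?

For each vertex v, BFS finds the shortest path from v back to v.
The shortest such closed walk is 4 → 10 → 5 → 4, length 3.

3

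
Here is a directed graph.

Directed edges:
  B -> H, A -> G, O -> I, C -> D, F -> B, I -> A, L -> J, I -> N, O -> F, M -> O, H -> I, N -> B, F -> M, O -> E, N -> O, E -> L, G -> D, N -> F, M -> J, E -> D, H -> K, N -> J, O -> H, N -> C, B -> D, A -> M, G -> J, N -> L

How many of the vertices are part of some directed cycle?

A vertex is on a directed cycle iff it belongs to a strongly connected component of size ≥ 2 (or has a self-loop).
The vertices on cycles are {A, B, F, H, I, M, N, O} — 8 in total.

8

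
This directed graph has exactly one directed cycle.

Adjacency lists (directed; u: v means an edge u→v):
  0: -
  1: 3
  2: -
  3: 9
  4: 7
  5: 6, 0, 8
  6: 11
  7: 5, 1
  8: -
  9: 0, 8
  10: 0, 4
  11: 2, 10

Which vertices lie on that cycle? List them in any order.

4, 5, 6, 7, 10, 11

DFS with gray/black marking from 7:
7 gray
  5 gray
    6 gray
      11 gray
        2 gray
        2 black
        10 gray
          0 gray
          0 black
          4 gray
            4→7: 7 is gray → back edge
Back edge closes the cycle 7 → 5 → 6 → 11 → 10 → 4 → 7; its vertices are {4, 5, 6, 7, 10, 11}.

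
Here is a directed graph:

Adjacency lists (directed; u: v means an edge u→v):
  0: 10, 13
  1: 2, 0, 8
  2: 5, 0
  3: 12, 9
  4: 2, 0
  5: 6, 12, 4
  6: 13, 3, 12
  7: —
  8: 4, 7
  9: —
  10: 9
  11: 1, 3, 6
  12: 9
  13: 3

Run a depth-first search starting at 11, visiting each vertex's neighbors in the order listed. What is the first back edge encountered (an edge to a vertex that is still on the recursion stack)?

4→2

DFS from 11 (visiting each vertex's neighbors in the order listed); mark gray on enter, black on exit:
11 gray
  1 gray
    2 gray
      5 gray
        6 gray
          13 gray
            3 gray
              12 gray
                9 gray
                9 black
              12 black
              3→9: 9 black — skip
            3 black
          13 black
          6→3: 3 black — skip
          6→12: 12 black — skip
        6 black
        5→12: 12 black — skip
        4 gray
          4→2: 2 is gray → back edge
First back edge: 4 → 2.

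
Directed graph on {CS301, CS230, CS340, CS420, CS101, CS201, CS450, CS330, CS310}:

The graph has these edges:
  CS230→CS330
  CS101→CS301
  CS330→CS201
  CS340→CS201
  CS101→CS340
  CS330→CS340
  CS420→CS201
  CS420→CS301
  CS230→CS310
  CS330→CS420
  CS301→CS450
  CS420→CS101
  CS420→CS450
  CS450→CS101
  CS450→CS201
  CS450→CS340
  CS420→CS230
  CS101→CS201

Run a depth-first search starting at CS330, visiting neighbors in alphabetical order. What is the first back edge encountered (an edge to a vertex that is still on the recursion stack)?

CS450→CS101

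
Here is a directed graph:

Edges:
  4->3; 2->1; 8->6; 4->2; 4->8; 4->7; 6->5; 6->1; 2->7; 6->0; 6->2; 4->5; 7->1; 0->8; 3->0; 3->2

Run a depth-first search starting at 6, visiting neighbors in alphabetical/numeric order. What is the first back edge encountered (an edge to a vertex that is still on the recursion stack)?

8->6

DFS from 6 (visiting neighbors in alphabetical/numeric order); mark gray on enter, black on exit:
6 gray
  0 gray
    8 gray
      8→6: 6 is gray → back edge
First back edge: 8 → 6.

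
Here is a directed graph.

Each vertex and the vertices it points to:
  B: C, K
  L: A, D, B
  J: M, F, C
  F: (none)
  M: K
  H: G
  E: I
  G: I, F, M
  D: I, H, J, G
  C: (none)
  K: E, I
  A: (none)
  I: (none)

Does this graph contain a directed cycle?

DFS with white/gray/black marking, starting from B:
B gray
  C gray
  C black
  K gray
    E gray
      I gray
      I black
    E black
    K→I: I black — skip
  K black
B black
L gray
  A gray
  A black
  D gray
    D→I: I black — skip
    H gray
      G gray
        G→I: I black — skip
        F gray
        F black
        M gray
          M→K: K black — skip
        M black
      G black
    H black
    J gray
      J→M: M black — skip
      J→F: F black — skip
      J→C: C black — skip
    J black
    D→G: G black — skip
  D black
  L→B: B black — skip
L black
Every edge goes to a white or black vertex — no back edge, so the graph is acyclic.

No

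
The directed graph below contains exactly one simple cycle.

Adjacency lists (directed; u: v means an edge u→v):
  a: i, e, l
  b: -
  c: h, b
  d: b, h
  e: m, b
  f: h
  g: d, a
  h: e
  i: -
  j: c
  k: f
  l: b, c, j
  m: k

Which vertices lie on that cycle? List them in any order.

DFS with gray/black marking from e:
e gray
  m gray
    k gray
      f gray
        h gray
          h→e: e is gray → back edge
Back edge closes the cycle e → m → k → f → h → e; its vertices are {e, f, h, k, m}.

e, f, h, k, m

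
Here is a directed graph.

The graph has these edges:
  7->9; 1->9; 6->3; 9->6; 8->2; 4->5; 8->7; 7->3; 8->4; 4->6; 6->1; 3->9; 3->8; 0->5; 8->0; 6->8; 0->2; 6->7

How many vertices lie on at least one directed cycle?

7

A vertex is on a directed cycle iff it belongs to a strongly connected component of size ≥ 2 (or has a self-loop).
The vertices on cycles are {1, 3, 4, 6, 7, 8, 9} — 7 in total.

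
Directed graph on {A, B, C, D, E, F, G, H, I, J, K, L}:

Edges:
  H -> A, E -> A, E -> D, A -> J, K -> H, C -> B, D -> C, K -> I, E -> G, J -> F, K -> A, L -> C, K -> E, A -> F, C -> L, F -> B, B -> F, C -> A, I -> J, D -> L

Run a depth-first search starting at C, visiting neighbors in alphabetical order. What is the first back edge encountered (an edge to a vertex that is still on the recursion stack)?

DFS from C (visiting neighbors in alphabetical order); mark gray on enter, black on exit:
C gray
  A gray
    F gray
      B gray
        B→F: F is gray → back edge
First back edge: B → F.

B→F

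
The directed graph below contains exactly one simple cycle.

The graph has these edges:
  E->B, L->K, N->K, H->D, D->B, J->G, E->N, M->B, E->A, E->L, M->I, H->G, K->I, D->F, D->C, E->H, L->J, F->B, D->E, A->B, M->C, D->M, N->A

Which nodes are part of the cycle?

D, E, H

DFS with gray/black marking from D:
D gray
  C gray
  C black
  F gray
    B gray
    B black
  F black
  D→B: B black — skip
  M gray
    M→B: B black — skip
    I gray
    I black
    M→C: C black — skip
  M black
  E gray
    E→B: B black — skip
    H gray
      G gray
      G black
      H→D: D is gray → back edge
Back edge closes the cycle D → E → H → D; its vertices are {D, E, H}.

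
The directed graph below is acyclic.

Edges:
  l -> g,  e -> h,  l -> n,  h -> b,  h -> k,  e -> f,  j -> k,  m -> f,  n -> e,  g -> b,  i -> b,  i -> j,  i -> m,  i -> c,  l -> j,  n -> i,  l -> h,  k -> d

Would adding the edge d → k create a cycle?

Yes

Adding d→k creates a cycle iff k can already reach d.
Path from k: k → d.
So k → … → d → k is a cycle.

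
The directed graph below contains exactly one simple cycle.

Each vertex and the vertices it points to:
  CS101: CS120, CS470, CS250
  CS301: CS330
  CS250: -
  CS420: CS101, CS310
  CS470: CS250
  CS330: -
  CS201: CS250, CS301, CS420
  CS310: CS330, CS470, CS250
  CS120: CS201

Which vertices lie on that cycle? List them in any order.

DFS with gray/black marking from CS201:
CS201 gray
  CS250 gray
  CS250 black
  CS301 gray
    CS330 gray
    CS330 black
  CS301 black
  CS420 gray
    CS101 gray
      CS120 gray
        CS120→CS201: CS201 is gray → back edge
Back edge closes the cycle CS201 → CS420 → CS101 → CS120 → CS201; its vertices are {CS101, CS120, CS201, CS420}.

CS101, CS120, CS201, CS420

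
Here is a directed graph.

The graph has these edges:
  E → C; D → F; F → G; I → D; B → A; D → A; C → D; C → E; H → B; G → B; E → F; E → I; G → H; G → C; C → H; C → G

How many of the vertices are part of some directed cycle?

6

A vertex is on a directed cycle iff it belongs to a strongly connected component of size ≥ 2 (or has a self-loop).
The vertices on cycles are {C, D, E, F, G, I} — 6 in total.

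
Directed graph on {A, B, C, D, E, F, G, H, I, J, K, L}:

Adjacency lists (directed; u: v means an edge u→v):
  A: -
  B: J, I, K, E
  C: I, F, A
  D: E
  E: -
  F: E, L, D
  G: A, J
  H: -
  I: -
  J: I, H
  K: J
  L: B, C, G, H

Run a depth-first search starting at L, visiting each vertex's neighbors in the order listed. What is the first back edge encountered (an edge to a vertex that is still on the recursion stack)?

DFS from L (visiting each vertex's neighbors in the order listed); mark gray on enter, black on exit:
L gray
  B gray
    J gray
      I gray
      I black
      H gray
      H black
    J black
    B→I: I black — skip
    K gray
      K→J: J black — skip
    K black
    E gray
    E black
  B black
  C gray
    C→I: I black — skip
    F gray
      F→E: E black — skip
      F→L: L is gray → back edge
First back edge: F → L.

F->L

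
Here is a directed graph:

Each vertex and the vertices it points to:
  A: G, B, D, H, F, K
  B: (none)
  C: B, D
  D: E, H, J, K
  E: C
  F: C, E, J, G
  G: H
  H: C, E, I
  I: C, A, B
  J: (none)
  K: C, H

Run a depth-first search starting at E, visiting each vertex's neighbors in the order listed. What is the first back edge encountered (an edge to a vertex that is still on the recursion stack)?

D->E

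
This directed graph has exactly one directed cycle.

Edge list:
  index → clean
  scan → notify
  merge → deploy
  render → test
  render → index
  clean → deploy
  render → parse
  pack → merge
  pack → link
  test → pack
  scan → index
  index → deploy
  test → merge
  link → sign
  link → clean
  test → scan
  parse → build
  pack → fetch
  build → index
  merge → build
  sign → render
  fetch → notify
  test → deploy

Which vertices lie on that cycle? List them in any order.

DFS with gray/black marking from render:
render gray
  parse gray
    build gray
      index gray
        clean gray
          deploy gray
          deploy black
        clean black
        index→deploy: deploy black — skip
      index black
    build black
  parse black
  render→index: index black — skip
  test gray
    scan gray
      scan→index: index black — skip
      notify gray
      notify black
    scan black
    pack gray
      link gray
        sign gray
          sign→render: render is gray → back edge
Back edge closes the cycle render → test → pack → link → sign → render; its vertices are {link, pack, sign, test, render}.

link, pack, sign, test, render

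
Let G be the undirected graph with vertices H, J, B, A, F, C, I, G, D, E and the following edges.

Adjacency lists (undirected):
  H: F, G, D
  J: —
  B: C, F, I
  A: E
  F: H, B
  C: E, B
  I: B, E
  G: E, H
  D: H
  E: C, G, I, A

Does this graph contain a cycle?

Yes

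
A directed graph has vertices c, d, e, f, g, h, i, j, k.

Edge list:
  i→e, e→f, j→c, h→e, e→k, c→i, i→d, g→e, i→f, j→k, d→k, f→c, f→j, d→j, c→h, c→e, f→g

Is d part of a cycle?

Yes

d is on a cycle iff d can reach itself via ≥1 edge.
d → j → c → i → d — yes.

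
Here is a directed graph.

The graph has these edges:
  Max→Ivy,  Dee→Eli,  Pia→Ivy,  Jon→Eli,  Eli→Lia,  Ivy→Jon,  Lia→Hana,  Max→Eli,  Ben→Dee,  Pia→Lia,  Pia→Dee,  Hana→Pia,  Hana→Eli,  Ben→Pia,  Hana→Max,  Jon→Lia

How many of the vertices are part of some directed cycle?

8

A vertex is on a directed cycle iff it belongs to a strongly connected component of size ≥ 2 (or has a self-loop).
The vertices on cycles are {Dee, Eli, Ivy, Jon, Lia, Max, Pia, Hana} — 8 in total.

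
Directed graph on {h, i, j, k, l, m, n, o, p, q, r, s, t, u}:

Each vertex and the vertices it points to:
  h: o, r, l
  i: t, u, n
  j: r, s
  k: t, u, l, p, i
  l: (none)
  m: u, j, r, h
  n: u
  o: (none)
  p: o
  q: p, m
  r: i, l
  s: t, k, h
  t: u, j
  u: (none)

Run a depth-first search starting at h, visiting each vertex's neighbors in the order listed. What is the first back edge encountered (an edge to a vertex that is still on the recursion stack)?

j->r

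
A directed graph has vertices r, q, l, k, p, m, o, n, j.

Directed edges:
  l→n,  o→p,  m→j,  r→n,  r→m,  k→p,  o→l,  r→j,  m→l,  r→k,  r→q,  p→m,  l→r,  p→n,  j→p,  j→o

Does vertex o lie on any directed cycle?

Yes

o is on a cycle iff o can reach itself via ≥1 edge.
o → l → r → j → o — yes.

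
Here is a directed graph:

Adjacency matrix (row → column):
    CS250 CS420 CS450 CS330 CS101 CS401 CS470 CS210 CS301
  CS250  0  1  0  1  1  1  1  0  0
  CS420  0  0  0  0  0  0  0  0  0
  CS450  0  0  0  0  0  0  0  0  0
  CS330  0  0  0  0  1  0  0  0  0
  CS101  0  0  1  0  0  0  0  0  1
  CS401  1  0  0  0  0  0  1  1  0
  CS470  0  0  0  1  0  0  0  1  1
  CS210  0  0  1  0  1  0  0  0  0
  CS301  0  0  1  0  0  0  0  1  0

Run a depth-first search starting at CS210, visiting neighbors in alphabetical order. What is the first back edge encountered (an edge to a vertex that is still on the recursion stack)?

CS301->CS210

DFS from CS210 (visiting neighbors in alphabetical order); mark gray on enter, black on exit:
CS210 gray
  CS101 gray
    CS301 gray
      CS301→CS210: CS210 is gray → back edge
First back edge: CS301 → CS210.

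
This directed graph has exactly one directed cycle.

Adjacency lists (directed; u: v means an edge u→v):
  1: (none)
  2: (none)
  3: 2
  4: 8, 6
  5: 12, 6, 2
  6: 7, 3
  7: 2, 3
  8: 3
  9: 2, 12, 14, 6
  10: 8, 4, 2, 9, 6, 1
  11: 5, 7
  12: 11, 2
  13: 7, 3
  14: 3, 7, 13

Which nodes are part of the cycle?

DFS with gray/black marking from 12:
12 gray
  11 gray
    5 gray
      5→12: 12 is gray → back edge
Back edge closes the cycle 12 → 11 → 5 → 12; its vertices are {5, 11, 12}.

5, 11, 12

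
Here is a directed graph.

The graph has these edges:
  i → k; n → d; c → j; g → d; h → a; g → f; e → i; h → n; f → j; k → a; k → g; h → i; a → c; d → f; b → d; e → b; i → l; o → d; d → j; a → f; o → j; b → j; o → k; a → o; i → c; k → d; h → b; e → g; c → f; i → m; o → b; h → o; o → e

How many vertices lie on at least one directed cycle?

5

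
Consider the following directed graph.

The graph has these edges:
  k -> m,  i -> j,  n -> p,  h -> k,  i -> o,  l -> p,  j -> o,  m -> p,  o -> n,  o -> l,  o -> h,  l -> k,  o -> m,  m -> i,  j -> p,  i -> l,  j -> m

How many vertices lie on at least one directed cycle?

7

A vertex is on a directed cycle iff it belongs to a strongly connected component of size ≥ 2 (or has a self-loop).
The vertices on cycles are {h, i, j, k, l, m, o} — 7 in total.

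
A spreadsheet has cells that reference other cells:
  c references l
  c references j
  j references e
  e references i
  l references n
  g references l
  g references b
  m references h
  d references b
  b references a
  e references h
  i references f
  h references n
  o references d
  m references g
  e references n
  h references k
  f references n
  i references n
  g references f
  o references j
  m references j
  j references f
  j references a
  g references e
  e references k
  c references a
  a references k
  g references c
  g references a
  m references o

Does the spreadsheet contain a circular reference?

DFS with white/gray/black marking, starting from f:
f gray
  n gray
  n black
f black
a gray
  k gray
  k black
a black
m gray
  h gray
    h→k: k black — skip
    h→n: n black — skip
  h black
  o gray
    d gray
      b gray
        b→a: a black — skip
      b black
    d black
    j gray
      e gray
        i gray
          i→f: f black — skip
          i→n: n black — skip
        i black
        e→h: h black — skip
        e→k: k black — skip
        e→n: n black — skip
      e black
      j→a: a black — skip
      j→f: f black — skip
    j black
  o black
  m→j: j black — skip
  g gray
    g→b: b black — skip
    g→f: f black — skip
    g→a: a black — skip
    l gray
      l→n: n black — skip
    l black
    c gray
      c→l: l black — skip
      c→a: a black — skip
      c→j: j black — skip
    c black
    g→e: e black — skip
  g black
m black
Every edge goes to a white or black vertex — no back edge, so the graph is acyclic.

No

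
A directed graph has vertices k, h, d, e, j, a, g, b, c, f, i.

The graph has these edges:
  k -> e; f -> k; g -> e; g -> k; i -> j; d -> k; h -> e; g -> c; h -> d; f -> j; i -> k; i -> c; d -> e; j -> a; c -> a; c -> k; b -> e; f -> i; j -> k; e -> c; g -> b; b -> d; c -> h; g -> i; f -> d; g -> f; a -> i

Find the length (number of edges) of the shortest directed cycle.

3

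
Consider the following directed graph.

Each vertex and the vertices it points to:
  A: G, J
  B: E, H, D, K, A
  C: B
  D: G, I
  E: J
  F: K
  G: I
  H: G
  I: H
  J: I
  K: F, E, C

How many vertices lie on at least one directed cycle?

7

A vertex is on a directed cycle iff it belongs to a strongly connected component of size ≥ 2 (or has a self-loop).
The vertices on cycles are {B, C, F, G, H, I, K} — 7 in total.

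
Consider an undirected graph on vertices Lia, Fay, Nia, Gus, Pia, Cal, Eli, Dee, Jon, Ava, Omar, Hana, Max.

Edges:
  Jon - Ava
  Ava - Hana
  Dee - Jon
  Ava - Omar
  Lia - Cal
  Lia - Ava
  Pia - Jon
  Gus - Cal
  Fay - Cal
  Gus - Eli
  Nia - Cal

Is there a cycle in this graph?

No

DFS, tracking each vertex's parent; an edge to a visited non-parent vertex closes a cycle.
Start from Cal:
visit Cal (parent –)
  visit Fay (parent Cal)
    Fay–Cal: parent, skip
  visit Nia (parent Cal)
    Nia–Cal: parent, skip
  visit Lia (parent Cal)
    visit Ava (parent Lia)
      visit Omar (parent Ava)
        Omar–Ava: parent, skip
      Ava–Lia: parent, skip
      visit Hana (parent Ava)
        Hana–Ava: parent, skip
      visit Jon (parent Ava)
        visit Pia (parent Jon)
          Pia–Jon: parent, skip
        Jon–Ava: parent, skip
        visit Dee (parent Jon)
          Dee–Jon: parent, skip
    Lia–Cal: parent, skip
  visit Gus (parent Cal)
    Gus–Cal: parent, skip
    visit Eli (parent Gus)
      Eli–Gus: parent, skip
visit Max (parent –)
No non-parent visited neighbor found — the graph is a forest.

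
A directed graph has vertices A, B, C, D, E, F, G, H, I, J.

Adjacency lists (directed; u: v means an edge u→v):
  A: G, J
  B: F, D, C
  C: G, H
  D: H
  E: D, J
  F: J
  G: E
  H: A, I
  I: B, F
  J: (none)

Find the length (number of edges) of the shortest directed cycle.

4

For each vertex v, BFS finds the shortest path from v back to v.
The shortest such closed walk is H → I → B → D → H, length 4.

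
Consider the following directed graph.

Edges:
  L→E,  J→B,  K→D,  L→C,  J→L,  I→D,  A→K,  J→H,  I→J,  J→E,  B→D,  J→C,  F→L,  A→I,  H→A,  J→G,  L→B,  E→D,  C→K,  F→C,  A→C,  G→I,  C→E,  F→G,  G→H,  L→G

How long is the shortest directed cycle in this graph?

3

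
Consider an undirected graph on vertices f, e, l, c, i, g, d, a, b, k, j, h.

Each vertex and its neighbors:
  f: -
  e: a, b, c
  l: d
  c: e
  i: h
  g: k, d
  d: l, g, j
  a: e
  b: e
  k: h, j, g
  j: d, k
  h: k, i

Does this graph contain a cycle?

Yes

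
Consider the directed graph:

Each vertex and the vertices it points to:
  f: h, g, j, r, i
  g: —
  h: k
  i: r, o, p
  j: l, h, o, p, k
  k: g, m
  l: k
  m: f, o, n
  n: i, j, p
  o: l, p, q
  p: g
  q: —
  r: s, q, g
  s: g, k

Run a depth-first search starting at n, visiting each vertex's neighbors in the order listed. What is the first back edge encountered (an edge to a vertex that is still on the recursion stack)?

h->k

DFS from n (visiting each vertex's neighbors in the order listed); mark gray on enter, black on exit:
n gray
  i gray
    r gray
      s gray
        g gray
        g black
        k gray
          k→g: g black — skip
          m gray
            f gray
              h gray
                h→k: k is gray → back edge
First back edge: h → k.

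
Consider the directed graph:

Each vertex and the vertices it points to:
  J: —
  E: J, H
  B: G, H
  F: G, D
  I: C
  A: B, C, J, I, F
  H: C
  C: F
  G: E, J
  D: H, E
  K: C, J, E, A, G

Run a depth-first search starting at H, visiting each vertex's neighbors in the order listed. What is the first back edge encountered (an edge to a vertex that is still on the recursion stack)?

E→H

DFS from H (visiting each vertex's neighbors in the order listed); mark gray on enter, black on exit:
H gray
  C gray
    F gray
      G gray
        E gray
          J gray
          J black
          E→H: H is gray → back edge
First back edge: E → H.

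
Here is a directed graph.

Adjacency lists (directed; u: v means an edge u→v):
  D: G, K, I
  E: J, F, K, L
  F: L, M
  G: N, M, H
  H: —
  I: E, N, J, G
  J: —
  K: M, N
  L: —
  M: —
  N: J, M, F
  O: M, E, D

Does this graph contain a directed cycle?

No

DFS with white/gray/black marking, starting from H:
H gray
H black
D gray
  G gray
    N gray
      J gray
      J black
      M gray
      M black
      F gray
        L gray
        L black
        F→M: M black — skip
      F black
    N black
    G→M: M black — skip
    G→H: H black — skip
  G black
  K gray
    K→M: M black — skip
    K→N: N black — skip
  K black
  I gray
    E gray
      E→J: J black — skip
      E→F: F black — skip
      E→K: K black — skip
      E→L: L black — skip
    E black
    I→N: N black — skip
    I→J: J black — skip
    I→G: G black — skip
  I black
D black
O gray
  O→M: M black — skip
  O→E: E black — skip
  O→D: D black — skip
O black
Every edge goes to a white or black vertex — no back edge, so the graph is acyclic.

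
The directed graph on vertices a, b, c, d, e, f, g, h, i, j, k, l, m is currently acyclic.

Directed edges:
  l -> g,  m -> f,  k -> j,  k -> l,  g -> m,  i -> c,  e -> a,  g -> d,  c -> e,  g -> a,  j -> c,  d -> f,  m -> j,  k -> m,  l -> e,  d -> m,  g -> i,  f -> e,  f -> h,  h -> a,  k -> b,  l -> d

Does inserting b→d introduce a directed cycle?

No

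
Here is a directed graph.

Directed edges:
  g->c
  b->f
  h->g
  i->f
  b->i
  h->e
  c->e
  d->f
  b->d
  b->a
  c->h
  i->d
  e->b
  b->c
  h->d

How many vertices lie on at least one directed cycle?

5

A vertex is on a directed cycle iff it belongs to a strongly connected component of size ≥ 2 (or has a self-loop).
The vertices on cycles are {b, c, e, g, h} — 5 in total.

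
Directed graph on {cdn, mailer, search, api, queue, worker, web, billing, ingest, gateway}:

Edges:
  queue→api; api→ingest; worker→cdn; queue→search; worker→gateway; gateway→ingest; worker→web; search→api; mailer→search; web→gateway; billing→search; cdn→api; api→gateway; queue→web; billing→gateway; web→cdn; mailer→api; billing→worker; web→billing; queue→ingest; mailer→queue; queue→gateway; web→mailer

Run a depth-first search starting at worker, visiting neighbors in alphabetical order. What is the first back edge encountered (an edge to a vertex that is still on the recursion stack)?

billing→worker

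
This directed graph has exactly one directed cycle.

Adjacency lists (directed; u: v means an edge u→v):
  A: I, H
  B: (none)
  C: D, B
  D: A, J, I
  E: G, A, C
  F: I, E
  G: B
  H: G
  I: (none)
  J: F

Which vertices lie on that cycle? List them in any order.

C, D, E, F, J

DFS with gray/black marking from F:
F gray
  I gray
  I black
  E gray
    G gray
      B gray
      B black
    G black
    A gray
      A→I: I black — skip
      H gray
        H→G: G black — skip
      H black
    A black
    C gray
      D gray
        D→A: A black — skip
        J gray
          J→F: F is gray → back edge
Back edge closes the cycle F → E → C → D → J → F; its vertices are {C, D, E, F, J}.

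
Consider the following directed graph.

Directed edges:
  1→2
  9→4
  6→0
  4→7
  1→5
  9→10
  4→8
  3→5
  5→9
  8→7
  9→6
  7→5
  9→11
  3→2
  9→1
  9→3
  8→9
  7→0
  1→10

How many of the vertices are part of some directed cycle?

7

A vertex is on a directed cycle iff it belongs to a strongly connected component of size ≥ 2 (or has a self-loop).
The vertices on cycles are {1, 3, 4, 5, 7, 8, 9} — 7 in total.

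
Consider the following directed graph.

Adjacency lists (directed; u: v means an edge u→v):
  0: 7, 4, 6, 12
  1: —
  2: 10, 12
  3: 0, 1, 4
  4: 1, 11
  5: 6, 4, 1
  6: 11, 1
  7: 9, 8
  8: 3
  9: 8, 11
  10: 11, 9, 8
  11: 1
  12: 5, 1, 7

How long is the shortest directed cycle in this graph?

For each vertex v, BFS finds the shortest path from v back to v.
The shortest such closed walk is 7 → 8 → 3 → 0 → 7, length 4.

4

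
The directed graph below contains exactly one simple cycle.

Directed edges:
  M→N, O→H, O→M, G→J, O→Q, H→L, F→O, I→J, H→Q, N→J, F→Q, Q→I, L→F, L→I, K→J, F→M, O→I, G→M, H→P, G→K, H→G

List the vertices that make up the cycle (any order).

F, H, L, O

DFS with gray/black marking from O:
O gray
  I gray
    J gray
    J black
  I black
  Q gray
    Q→I: I black — skip
  Q black
  H gray
    L gray
      F gray
        F→O: O is gray → back edge
Back edge closes the cycle O → H → L → F → O; its vertices are {F, H, L, O}.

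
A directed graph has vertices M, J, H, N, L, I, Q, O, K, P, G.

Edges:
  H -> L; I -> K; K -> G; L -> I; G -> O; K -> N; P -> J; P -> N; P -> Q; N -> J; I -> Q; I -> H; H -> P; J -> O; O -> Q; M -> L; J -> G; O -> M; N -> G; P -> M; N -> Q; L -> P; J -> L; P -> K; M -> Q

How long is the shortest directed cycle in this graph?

3

For each vertex v, BFS finds the shortest path from v back to v.
The shortest such closed walk is I → H → L → I, length 3.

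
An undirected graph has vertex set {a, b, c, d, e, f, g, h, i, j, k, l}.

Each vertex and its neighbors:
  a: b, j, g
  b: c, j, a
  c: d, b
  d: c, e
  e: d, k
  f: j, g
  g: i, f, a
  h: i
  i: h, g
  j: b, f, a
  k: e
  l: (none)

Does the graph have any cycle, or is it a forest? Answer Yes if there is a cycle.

Yes

DFS, tracking each vertex's parent; an edge to a visited non-parent vertex closes a cycle.
Start from a:
visit a (parent –)
  visit b (parent a)
    visit c (parent b)
      visit d (parent c)
        d–c: parent, skip
        visit e (parent d)
          e–d: parent, skip
          visit k (parent e)
            k–e: parent, skip
      c–b: parent, skip
    visit j (parent b)
      j–b: parent, skip
      visit f (parent j)
        f–j: parent, skip
        visit g (parent f)
          visit i (parent g)
            visit h (parent i)
              h–i: parent, skip
            i–g: parent, skip
          g–f: parent, skip
          g–a: a visited and ≠ parent → cycle
Cycle: a – b – j – f – g – a.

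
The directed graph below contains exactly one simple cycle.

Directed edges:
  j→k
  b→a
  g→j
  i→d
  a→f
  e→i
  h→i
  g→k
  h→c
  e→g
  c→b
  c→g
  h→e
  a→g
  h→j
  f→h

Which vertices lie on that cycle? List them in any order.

a, b, c, f, h

DFS with gray/black marking from a:
a gray
  g gray
    j gray
      k gray
      k black
    j black
    g→k: k black — skip
  g black
  f gray
    h gray
      e gray
        e→g: g black — skip
        i gray
          d gray
          d black
        i black
      e black
      h→i: i black — skip
      c gray
        c→g: g black — skip
        b gray
          b→a: a is gray → back edge
Back edge closes the cycle a → f → h → c → b → a; its vertices are {a, b, c, f, h}.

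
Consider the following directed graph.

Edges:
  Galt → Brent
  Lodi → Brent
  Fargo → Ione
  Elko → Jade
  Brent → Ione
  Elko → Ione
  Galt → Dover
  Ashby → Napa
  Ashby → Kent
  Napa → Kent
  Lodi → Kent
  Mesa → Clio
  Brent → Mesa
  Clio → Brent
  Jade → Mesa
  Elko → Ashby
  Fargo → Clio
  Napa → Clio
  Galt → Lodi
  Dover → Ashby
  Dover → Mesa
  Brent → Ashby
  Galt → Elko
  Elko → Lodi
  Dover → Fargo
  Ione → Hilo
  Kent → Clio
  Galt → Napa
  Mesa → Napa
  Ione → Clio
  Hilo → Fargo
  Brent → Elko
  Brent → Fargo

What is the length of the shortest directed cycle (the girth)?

For each vertex v, BFS finds the shortest path from v back to v.
The shortest such closed walk is Brent → Mesa → Clio → Brent, length 3.

3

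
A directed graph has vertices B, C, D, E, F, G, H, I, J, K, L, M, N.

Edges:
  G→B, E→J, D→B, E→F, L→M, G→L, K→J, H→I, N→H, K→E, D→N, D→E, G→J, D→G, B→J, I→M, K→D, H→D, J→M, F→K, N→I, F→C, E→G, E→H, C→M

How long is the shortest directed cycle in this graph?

For each vertex v, BFS finds the shortest path from v back to v.
The shortest such closed walk is E → F → K → E, length 3.

3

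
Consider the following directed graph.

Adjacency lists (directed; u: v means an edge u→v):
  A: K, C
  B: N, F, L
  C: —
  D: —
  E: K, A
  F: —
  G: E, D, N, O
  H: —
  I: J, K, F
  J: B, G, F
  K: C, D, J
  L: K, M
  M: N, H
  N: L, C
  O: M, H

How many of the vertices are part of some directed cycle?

A vertex is on a directed cycle iff it belongs to a strongly connected component of size ≥ 2 (or has a self-loop).
The vertices on cycles are {A, B, E, G, J, K, L, M, N, O} — 10 in total.

10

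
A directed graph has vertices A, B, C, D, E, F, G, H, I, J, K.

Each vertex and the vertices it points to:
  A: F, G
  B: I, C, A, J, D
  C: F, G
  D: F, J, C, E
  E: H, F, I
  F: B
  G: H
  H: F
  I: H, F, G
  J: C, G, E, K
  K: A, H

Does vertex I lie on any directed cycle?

Yes

I is on a cycle iff I can reach itself via ≥1 edge.
I → F → B → I — yes.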